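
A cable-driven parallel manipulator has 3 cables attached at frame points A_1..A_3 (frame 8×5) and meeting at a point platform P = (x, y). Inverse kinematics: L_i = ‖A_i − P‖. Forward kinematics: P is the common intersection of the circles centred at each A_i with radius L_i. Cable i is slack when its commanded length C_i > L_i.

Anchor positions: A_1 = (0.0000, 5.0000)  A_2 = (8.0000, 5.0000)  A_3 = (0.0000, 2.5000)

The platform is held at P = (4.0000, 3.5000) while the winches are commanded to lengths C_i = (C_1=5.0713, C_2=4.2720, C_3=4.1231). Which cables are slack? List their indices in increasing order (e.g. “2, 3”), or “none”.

cable 1: L_1 = ‖A_1−P‖ = 4.2720;  C_1 = 5.0713 → slack
cable 2: L_2 = ‖A_2−P‖ = 4.2720;  C_2 = 4.2720 → taut
cable 3: L_3 = ‖A_3−P‖ = 4.1231;  C_3 = 4.1231 → taut

1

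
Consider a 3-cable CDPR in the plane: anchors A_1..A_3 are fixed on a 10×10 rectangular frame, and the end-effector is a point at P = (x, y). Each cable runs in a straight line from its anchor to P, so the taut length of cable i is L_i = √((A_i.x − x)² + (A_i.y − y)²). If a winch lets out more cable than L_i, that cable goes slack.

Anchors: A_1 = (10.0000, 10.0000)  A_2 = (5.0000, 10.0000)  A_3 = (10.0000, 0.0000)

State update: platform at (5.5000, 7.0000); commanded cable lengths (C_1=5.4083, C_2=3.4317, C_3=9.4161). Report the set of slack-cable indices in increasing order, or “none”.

2, 3

cable 1: L_1 = ‖A_1−P‖ = 5.4083;  C_1 = 5.4083 → taut
cable 2: L_2 = ‖A_2−P‖ = 3.0414;  C_2 = 3.4317 → slack
cable 3: L_3 = ‖A_3−P‖ = 8.3217;  C_3 = 9.4161 → slack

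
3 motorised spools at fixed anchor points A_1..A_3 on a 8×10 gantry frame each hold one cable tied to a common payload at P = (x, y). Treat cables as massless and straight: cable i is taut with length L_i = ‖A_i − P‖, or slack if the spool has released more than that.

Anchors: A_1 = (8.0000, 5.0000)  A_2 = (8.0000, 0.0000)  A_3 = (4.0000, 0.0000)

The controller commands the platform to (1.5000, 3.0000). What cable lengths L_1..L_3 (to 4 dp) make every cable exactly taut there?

cable 1: Δx=6.5000, Δy=2.0000; L_1 = √(Δx²+Δy²) = 6.8007
cable 2: Δx=6.5000, Δy=-3.0000; L_2 = √(Δx²+Δy²) = 7.1589
cable 3: Δx=2.5000, Δy=-3.0000; L_3 = √(Δx²+Δy²) = 3.9051

(6.8007, 7.1589, 3.9051)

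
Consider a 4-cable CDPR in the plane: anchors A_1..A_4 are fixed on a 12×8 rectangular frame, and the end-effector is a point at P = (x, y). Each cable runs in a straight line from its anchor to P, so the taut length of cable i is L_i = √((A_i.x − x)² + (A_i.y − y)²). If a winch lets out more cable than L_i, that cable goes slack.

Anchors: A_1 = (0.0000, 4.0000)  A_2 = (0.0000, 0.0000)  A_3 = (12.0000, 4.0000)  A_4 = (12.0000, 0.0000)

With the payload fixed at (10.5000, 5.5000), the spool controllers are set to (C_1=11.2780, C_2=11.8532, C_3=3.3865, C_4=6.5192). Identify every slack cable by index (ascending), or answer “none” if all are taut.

1, 3, 4

cable 1: L_1 = ‖A_1−P‖ = 10.6066;  C_1 = 11.2780 → slack
cable 2: L_2 = ‖A_2−P‖ = 11.8533;  C_2 = 11.8532 → taut
cable 3: L_3 = ‖A_3−P‖ = 2.1213;  C_3 = 3.3865 → slack
cable 4: L_4 = ‖A_4−P‖ = 5.7009;  C_4 = 6.5192 → slack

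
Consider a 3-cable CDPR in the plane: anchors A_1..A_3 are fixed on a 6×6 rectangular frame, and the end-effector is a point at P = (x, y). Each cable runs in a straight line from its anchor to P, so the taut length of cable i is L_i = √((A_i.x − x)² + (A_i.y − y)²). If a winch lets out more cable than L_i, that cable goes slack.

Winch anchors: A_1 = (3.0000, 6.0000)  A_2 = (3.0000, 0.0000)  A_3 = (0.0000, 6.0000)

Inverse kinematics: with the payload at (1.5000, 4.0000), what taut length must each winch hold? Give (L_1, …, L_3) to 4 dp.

L_1 = √((3.0000−1.5000)² + (6.0000−4.0000)²) = 2.5000
L_2 = √((3.0000−1.5000)² + (0.0000−4.0000)²) = 4.2720
L_3 = √((0.0000−1.5000)² + (6.0000−4.0000)²) = 2.5000

(2.5000, 4.2720, 2.5000)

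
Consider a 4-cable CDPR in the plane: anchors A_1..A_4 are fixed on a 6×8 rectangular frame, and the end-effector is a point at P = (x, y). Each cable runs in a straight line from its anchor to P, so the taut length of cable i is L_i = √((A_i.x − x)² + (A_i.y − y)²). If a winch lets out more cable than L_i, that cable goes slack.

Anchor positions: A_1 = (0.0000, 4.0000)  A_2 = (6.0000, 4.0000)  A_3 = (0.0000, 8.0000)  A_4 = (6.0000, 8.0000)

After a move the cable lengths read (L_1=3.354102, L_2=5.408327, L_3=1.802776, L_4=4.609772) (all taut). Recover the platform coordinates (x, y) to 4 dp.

circle eqns → linear via eq_j − eq_1; set q_j = A_j·A_j − L_j²
q_1 = 0.0000+16.0000−11.2500 = 4.7500
-12.0000·x + 0.0000·y = q_1−q_2 = -18.0000
0.0000·x − 8.0000·y = q_1−q_3 = -56.0000
-12.0000·x − 8.0000·y = q_1−q_4 = -74.0000
solve first two rows → x=1.5000, y=7.0000
check cable 4: ‖A_4−P‖² = 21.2500 ≈ L_4² = 21.2500 ✓

(1.5000, 7.0000)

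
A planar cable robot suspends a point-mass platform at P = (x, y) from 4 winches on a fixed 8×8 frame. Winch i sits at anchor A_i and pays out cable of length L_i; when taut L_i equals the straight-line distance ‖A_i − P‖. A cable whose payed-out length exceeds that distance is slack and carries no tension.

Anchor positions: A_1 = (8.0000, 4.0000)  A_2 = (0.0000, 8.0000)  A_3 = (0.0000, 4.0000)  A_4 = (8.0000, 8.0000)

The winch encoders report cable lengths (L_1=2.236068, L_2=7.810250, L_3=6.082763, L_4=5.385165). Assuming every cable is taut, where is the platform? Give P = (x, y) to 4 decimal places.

each cable: (A_i−P)·(A_i−P) = L_i²; let c_i = ‖A_i‖²−L_i²
c_1 = 64.0000+16.0000−5.0000 = 75.0000
row 1: 16.0000x − 8.0000y = 72.0000  (c_2=3.0000)
row 2: 16.0000x + 0.0000y = 96.0000  (c_3=-21.0000)
row 3: 0.0000x − 8.0000y = -24.0000  (c_4=99.0000)
Cramer on rows 1–2 → x = 6.0000, y = 3.0000
check cable 4: ‖A_4−P‖² = 29.0000 ≈ L_4² = 29.0000 ✓

(6.0000, 3.0000)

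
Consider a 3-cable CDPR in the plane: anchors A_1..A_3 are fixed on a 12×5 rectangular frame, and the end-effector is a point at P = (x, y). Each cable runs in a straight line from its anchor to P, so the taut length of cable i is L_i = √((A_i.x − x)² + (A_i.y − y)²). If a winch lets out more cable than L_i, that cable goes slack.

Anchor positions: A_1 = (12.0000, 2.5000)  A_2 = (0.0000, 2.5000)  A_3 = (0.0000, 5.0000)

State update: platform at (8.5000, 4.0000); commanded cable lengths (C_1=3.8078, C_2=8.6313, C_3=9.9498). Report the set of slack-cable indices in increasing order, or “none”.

3

i=1: geometric 3.8079 vs commanded 3.8078 ⇒ taut
i=2: geometric 8.6313 vs commanded 8.6313 ⇒ taut
i=3: geometric 8.5586 vs commanded 9.9498 ⇒ slack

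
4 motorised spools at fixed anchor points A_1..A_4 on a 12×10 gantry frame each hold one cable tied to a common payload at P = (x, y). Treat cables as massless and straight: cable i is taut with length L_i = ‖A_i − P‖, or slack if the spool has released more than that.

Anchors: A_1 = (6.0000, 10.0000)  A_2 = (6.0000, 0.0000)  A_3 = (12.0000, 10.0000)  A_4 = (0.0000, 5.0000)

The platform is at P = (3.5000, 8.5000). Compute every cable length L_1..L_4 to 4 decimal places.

(2.9155, 8.8600, 8.6313, 4.9497)

L_1: Δ = A_1−P = (2.5000, 1.5000) → ‖Δ‖ = √8.5000 = 2.9155
L_2: Δ = A_2−P = (2.5000, -8.5000) → ‖Δ‖ = √78.5000 = 8.8600
L_3: Δ = A_3−P = (8.5000, 1.5000) → ‖Δ‖ = √74.5000 = 8.6313
L_4: Δ = A_4−P = (-3.5000, -3.5000) → ‖Δ‖ = √24.5000 = 4.9497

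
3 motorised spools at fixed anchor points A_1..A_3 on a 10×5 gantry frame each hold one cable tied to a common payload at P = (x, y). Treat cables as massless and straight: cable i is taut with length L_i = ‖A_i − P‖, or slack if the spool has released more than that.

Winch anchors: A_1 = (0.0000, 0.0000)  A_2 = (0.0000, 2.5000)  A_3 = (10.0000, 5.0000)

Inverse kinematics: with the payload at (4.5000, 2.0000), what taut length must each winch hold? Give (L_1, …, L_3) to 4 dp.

cable 1: Δx=-4.5000, Δy=-2.0000; L_1 = √(Δx²+Δy²) = 4.9244
cable 2: Δx=-4.5000, Δy=0.5000; L_2 = √(Δx²+Δy²) = 4.5277
cable 3: Δx=5.5000, Δy=3.0000; L_3 = √(Δx²+Δy²) = 6.2650

(4.9244, 4.5277, 6.2650)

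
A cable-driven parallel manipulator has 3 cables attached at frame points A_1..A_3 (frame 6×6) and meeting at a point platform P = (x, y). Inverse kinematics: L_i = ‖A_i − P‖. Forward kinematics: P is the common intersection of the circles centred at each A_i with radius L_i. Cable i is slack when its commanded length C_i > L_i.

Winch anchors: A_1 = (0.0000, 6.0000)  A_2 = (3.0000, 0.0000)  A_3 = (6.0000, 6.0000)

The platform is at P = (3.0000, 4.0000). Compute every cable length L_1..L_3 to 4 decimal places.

(3.6056, 4.0000, 3.6056)

L_1 = √((0.0000−3.0000)² + (6.0000−4.0000)²) = 3.6056
L_2 = √((3.0000−3.0000)² + (0.0000−4.0000)²) = 4.0000
L_3 = √((6.0000−3.0000)² + (6.0000−4.0000)²) = 3.6056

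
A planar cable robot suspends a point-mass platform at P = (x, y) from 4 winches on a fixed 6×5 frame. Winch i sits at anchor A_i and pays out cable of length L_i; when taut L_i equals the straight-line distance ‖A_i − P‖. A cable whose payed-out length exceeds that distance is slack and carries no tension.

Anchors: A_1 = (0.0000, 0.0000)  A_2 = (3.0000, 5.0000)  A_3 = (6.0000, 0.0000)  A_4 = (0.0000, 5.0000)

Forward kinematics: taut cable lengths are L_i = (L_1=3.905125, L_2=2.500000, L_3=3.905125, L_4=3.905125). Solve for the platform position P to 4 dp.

(3.0000, 2.5000)

each cable: (A_i−P)·(A_i−P) = L_i²; let q_i = ‖A_i‖²−L_i²
q_1 = 0.0000+0.0000−15.2500 = -15.2500
row 1: -6.0000x − 10.0000y = -43.0000  (q_2=27.7500)
row 2: -12.0000x + 0.0000y = -36.0000  (q_3=20.7500)
row 3: 0.0000x − 10.0000y = -25.0000  (q_4=9.7500)
Cramer on rows 1–2 → x = 3.0000, y = 2.5000
check cable 4: ‖A_4−P‖² = 15.2500 ≈ L_4² = 15.2500 ✓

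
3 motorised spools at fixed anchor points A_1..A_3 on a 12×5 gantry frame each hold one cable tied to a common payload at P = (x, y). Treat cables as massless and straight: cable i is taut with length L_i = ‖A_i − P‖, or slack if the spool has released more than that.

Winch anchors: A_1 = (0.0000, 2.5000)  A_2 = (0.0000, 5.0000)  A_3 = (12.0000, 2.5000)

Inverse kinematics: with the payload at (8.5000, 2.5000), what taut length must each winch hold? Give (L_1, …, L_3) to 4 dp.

(8.5000, 8.8600, 3.5000)

L_1: Δ = A_1−P = (-8.5000, 0.0000) → ‖Δ‖ = √72.2500 = 8.5000
L_2: Δ = A_2−P = (-8.5000, 2.5000) → ‖Δ‖ = √78.5000 = 8.8600
L_3: Δ = A_3−P = (3.5000, 0.0000) → ‖Δ‖ = √12.2500 = 3.5000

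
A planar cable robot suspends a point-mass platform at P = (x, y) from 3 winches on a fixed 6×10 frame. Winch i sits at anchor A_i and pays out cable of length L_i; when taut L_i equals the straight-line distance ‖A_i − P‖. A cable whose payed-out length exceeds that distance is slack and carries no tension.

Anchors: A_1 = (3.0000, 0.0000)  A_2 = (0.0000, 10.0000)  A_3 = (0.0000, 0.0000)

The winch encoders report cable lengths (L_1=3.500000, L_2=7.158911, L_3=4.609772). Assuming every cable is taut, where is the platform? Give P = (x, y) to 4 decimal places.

(3.0000, 3.5000)

expand ‖A_i−P‖²=L_i² and subtract eq 1 (c_i ≔ ‖A_i‖²−L_i²)
c_1 = 9.0000+0.0000−12.2500 = -3.2500
eq1−eq2 → [6.0000  -20.0000]·P = -52.0000
eq1−eq3 → [6.0000  0.0000]·P = 18.0000
2×2 solve → P = (3.0000, 3.5000)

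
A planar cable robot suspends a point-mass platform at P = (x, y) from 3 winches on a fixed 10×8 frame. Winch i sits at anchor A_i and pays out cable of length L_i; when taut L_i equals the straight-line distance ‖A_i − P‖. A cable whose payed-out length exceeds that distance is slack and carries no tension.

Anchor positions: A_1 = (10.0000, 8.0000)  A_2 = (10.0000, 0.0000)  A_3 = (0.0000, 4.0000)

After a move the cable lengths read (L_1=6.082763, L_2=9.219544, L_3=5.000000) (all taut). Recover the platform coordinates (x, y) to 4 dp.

(4.0000, 7.0000)

expand ‖A_i−P‖²=L_i² and subtract eq 1 (q_i ≔ ‖A_i‖²−L_i²)
q_1 = 100.0000+64.0000−37.0000 = 127.0000
eq1−eq2 → [0.0000  16.0000]·P = 112.0000
eq1−eq3 → [20.0000  8.0000]·P = 136.0000
2×2 solve → P = (4.0000, 7.0000)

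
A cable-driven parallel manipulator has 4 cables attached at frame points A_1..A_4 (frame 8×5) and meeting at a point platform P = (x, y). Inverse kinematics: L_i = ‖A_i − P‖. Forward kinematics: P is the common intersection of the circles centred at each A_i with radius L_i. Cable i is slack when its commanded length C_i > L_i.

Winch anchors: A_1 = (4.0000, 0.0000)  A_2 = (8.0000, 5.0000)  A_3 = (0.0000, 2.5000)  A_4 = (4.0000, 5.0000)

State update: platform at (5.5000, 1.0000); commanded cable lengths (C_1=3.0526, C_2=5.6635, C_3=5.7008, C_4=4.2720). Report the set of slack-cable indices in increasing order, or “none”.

1, 2

cable 1: L_1 = ‖A_1−P‖ = 1.8028;  C_1 = 3.0526 → slack
cable 2: L_2 = ‖A_2−P‖ = 4.7170;  C_2 = 5.6635 → slack
cable 3: L_3 = ‖A_3−P‖ = 5.7009;  C_3 = 5.7008 → taut
cable 4: L_4 = ‖A_4−P‖ = 4.2720;  C_4 = 4.2720 → taut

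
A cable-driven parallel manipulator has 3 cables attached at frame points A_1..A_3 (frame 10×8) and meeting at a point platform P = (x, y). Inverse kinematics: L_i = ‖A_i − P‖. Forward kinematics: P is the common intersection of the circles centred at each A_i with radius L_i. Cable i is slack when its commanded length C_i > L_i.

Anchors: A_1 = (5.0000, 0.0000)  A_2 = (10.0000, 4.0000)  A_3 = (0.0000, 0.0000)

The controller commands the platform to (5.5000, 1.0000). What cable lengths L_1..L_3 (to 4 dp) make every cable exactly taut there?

cable 1: Δx=-0.5000, Δy=-1.0000; L_1 = √(Δx²+Δy²) = 1.1180
cable 2: Δx=4.5000, Δy=3.0000; L_2 = √(Δx²+Δy²) = 5.4083
cable 3: Δx=-5.5000, Δy=-1.0000; L_3 = √(Δx²+Δy²) = 5.5902

(1.1180, 5.4083, 5.5902)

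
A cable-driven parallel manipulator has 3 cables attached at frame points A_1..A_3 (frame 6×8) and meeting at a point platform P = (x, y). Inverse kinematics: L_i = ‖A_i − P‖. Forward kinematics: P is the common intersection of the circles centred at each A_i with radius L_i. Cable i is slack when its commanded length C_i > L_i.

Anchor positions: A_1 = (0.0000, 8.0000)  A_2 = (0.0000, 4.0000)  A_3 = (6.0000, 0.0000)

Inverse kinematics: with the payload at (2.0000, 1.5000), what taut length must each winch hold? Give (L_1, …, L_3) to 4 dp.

(6.8007, 3.2016, 4.2720)

L_1: Δ = A_1−P = (-2.0000, 6.5000) → ‖Δ‖ = √46.2500 = 6.8007
L_2: Δ = A_2−P = (-2.0000, 2.5000) → ‖Δ‖ = √10.2500 = 3.2016
L_3: Δ = A_3−P = (4.0000, -1.5000) → ‖Δ‖ = √18.2500 = 4.2720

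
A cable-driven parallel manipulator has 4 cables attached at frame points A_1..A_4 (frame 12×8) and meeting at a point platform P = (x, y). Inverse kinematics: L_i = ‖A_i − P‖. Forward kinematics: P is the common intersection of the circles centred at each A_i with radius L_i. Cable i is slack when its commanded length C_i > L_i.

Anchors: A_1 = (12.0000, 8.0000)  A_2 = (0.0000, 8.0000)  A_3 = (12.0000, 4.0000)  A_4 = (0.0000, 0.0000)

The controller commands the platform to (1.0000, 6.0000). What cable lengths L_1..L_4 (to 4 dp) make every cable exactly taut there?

cable 1: Δx=11.0000, Δy=2.0000; L_1 = √(Δx²+Δy²) = 11.1803
cable 2: Δx=-1.0000, Δy=2.0000; L_2 = √(Δx²+Δy²) = 2.2361
cable 3: Δx=11.0000, Δy=-2.0000; L_3 = √(Δx²+Δy²) = 11.1803
cable 4: Δx=-1.0000, Δy=-6.0000; L_4 = √(Δx²+Δy²) = 6.0828

(11.1803, 2.2361, 11.1803, 6.0828)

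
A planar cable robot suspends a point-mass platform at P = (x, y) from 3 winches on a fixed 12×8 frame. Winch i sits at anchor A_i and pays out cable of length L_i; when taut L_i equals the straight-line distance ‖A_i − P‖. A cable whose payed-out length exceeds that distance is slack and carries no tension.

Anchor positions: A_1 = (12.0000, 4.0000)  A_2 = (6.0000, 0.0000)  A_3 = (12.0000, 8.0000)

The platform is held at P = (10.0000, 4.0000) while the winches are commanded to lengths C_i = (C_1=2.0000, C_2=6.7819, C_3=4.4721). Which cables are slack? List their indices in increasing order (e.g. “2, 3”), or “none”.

i=1: geometric 2.0000 vs commanded 2.0000 ⇒ taut
i=2: geometric 5.6569 vs commanded 6.7819 ⇒ slack
i=3: geometric 4.4721 vs commanded 4.4721 ⇒ taut

2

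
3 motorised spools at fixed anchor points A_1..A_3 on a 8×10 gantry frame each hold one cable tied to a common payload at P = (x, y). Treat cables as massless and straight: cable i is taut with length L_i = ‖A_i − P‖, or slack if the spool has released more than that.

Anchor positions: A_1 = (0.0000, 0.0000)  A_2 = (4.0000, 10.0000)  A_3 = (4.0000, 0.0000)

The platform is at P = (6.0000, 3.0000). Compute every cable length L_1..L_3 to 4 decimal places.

(6.7082, 7.2801, 3.6056)

L_1: Δ = A_1−P = (-6.0000, -3.0000) → ‖Δ‖ = √45.0000 = 6.7082
L_2: Δ = A_2−P = (-2.0000, 7.0000) → ‖Δ‖ = √53.0000 = 7.2801
L_3: Δ = A_3−P = (-2.0000, -3.0000) → ‖Δ‖ = √13.0000 = 3.6056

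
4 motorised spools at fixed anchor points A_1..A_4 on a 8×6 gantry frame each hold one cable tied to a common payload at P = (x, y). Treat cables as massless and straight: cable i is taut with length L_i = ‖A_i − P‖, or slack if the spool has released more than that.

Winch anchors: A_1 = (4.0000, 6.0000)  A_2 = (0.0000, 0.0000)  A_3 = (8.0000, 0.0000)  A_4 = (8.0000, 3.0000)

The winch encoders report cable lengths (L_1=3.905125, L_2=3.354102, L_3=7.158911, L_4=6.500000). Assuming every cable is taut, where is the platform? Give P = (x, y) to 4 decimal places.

(1.5000, 3.0000)

each cable: (A_i−P)·(A_i−P) = L_i²; let c_i = ‖A_i‖²−L_i²
c_1 = 16.0000+36.0000−15.2500 = 36.7500
row 1: 8.0000x + 12.0000y = 48.0000  (c_2=-11.2500)
row 2: -8.0000x + 12.0000y = 24.0000  (c_3=12.7500)
row 3: -8.0000x + 6.0000y = 6.0000  (c_4=30.7500)
Cramer on rows 1–2 → x = 1.5000, y = 3.0000
check cable 4: ‖A_4−P‖² = 42.2500 ≈ L_4² = 42.2500 ✓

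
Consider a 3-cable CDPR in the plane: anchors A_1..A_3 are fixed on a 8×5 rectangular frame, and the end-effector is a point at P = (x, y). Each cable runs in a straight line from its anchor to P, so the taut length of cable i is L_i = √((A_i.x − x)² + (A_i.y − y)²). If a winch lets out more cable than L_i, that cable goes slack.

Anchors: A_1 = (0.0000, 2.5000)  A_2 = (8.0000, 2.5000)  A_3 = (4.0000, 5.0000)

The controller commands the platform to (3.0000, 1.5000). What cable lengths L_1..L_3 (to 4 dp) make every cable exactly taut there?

L_1: Δ = A_1−P = (-3.0000, 1.0000) → ‖Δ‖ = √10.0000 = 3.1623
L_2: Δ = A_2−P = (5.0000, 1.0000) → ‖Δ‖ = √26.0000 = 5.0990
L_3: Δ = A_3−P = (1.0000, 3.5000) → ‖Δ‖ = √13.2500 = 3.6401

(3.1623, 5.0990, 3.6401)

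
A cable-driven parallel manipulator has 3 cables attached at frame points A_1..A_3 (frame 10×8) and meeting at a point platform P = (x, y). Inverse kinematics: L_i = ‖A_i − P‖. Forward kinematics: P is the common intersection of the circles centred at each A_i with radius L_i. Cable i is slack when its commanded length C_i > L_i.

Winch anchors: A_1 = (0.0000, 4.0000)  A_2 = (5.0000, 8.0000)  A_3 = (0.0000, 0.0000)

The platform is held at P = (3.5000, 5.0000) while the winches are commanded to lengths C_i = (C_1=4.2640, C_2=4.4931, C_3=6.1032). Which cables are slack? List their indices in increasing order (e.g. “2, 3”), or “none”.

cable 1: √((-3.5000)²+(-1.0000)²)=3.6401, C_1=4.2640: slack
cable 2: √((1.5000)²+(3.0000)²)=3.3541, C_2=4.4931: slack
cable 3: √((-3.5000)²+(-5.0000)²)=6.1033, C_3=6.1032: taut

1, 2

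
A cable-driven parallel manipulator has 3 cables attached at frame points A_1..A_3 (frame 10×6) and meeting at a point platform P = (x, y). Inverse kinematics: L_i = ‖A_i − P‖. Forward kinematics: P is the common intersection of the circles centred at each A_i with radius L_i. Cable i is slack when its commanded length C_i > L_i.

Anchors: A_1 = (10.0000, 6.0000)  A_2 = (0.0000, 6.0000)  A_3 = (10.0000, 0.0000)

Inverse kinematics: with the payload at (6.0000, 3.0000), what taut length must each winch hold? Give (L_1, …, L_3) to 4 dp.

(5.0000, 6.7082, 5.0000)

L_1: Δ = A_1−P = (4.0000, 3.0000) → ‖Δ‖ = √25.0000 = 5.0000
L_2: Δ = A_2−P = (-6.0000, 3.0000) → ‖Δ‖ = √45.0000 = 6.7082
L_3: Δ = A_3−P = (4.0000, -3.0000) → ‖Δ‖ = √25.0000 = 5.0000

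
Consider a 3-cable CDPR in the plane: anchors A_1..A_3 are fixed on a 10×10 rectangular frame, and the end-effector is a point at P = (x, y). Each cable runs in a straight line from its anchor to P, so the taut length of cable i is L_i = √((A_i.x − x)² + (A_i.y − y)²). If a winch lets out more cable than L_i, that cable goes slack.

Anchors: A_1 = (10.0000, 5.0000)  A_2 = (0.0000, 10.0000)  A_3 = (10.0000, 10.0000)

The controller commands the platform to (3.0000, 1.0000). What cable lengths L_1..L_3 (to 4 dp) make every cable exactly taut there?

(8.0623, 9.4868, 11.4018)

L_1 = √((10.0000−3.0000)² + (5.0000−1.0000)²) = 8.0623
L_2 = √((0.0000−3.0000)² + (10.0000−1.0000)²) = 9.4868
L_3 = √((10.0000−3.0000)² + (10.0000−1.0000)²) = 11.4018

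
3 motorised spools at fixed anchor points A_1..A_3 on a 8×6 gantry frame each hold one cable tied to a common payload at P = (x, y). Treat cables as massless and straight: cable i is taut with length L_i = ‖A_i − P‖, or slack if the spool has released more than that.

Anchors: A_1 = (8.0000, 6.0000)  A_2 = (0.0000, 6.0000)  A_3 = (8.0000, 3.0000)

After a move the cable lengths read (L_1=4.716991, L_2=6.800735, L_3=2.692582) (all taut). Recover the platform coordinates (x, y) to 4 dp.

circle eqns → linear via eq_j − eq_1; set k_j = A_j·A_j − L_j²
k_1 = 64.0000+36.0000−22.2500 = 77.7500
16.0000·x + 0.0000·y = k_1−k_2 = 88.0000
0.0000·x + 6.0000·y = k_1−k_3 = 12.0000
solve first two rows → x=5.5000, y=2.0000

(5.5000, 2.0000)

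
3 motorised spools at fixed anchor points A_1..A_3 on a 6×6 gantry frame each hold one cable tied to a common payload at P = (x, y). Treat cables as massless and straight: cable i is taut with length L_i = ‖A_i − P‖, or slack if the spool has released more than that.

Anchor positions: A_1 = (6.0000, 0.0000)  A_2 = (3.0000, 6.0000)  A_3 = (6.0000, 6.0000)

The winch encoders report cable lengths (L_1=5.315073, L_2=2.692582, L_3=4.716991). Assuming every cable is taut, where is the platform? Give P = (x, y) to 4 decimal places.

each cable: (A_i−P)·(A_i−P) = L_i²; let k_i = ‖A_i‖²−L_i²
k_1 = 36.0000+0.0000−28.2500 = 7.7500
row 1: 6.0000x − 12.0000y = -30.0000  (k_2=37.7500)
row 2: 0.0000x − 12.0000y = -42.0000  (k_3=49.7500)
Cramer on rows 1–2 → x = 2.0000, y = 3.5000

(2.0000, 3.5000)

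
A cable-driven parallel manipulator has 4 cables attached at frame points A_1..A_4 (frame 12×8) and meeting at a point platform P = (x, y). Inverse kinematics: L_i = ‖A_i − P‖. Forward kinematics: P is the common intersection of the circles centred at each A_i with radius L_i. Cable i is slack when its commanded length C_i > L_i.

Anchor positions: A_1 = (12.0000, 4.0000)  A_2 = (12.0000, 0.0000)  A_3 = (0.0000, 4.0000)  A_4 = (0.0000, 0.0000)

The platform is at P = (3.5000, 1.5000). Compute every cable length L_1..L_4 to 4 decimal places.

cable 1: Δx=8.5000, Δy=2.5000; L_1 = √(Δx²+Δy²) = 8.8600
cable 2: Δx=8.5000, Δy=-1.5000; L_2 = √(Δx²+Δy²) = 8.6313
cable 3: Δx=-3.5000, Δy=2.5000; L_3 = √(Δx²+Δy²) = 4.3012
cable 4: Δx=-3.5000, Δy=-1.5000; L_4 = √(Δx²+Δy²) = 3.8079

(8.8600, 8.6313, 4.3012, 3.8079)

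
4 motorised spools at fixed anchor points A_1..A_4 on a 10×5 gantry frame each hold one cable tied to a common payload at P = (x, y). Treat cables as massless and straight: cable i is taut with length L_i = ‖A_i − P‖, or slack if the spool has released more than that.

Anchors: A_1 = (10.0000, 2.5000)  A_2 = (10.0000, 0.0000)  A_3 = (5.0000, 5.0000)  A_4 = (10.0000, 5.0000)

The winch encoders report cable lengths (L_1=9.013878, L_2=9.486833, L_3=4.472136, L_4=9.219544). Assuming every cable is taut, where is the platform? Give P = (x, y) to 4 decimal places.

circle eqns → linear via eq_j − eq_1; set c_j = A_j·A_j − L_j²
c_1 = 100.0000+6.2500−81.2500 = 25.0000
0.0000·x + 5.0000·y = c_1−c_2 = 15.0000
10.0000·x − 5.0000·y = c_1−c_3 = -5.0000
0.0000·x − 5.0000·y = c_1−c_4 = -15.0000
solve first two rows → x=1.0000, y=3.0000
check cable 4: ‖A_4−P‖² = 85.0000 ≈ L_4² = 85.0000 ✓

(1.0000, 3.0000)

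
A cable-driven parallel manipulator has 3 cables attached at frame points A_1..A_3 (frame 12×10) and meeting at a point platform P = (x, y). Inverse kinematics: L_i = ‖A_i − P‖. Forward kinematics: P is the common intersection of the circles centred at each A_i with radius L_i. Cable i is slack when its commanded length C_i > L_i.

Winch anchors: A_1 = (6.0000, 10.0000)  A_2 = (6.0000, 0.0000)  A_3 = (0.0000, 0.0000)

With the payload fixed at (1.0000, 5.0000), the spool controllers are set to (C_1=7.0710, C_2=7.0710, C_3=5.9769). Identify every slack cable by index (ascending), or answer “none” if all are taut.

3

i=1: geometric 7.0711 vs commanded 7.0710 ⇒ taut
i=2: geometric 7.0711 vs commanded 7.0710 ⇒ taut
i=3: geometric 5.0990 vs commanded 5.9769 ⇒ slack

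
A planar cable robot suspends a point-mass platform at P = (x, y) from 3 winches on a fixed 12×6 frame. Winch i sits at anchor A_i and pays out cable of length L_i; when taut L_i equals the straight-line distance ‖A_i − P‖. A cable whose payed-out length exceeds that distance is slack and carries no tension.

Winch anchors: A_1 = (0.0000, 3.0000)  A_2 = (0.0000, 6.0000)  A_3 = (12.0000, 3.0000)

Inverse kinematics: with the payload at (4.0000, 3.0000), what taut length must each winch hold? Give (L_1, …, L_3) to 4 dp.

L_1: Δ = A_1−P = (-4.0000, 0.0000) → ‖Δ‖ = √16.0000 = 4.0000
L_2: Δ = A_2−P = (-4.0000, 3.0000) → ‖Δ‖ = √25.0000 = 5.0000
L_3: Δ = A_3−P = (8.0000, 0.0000) → ‖Δ‖ = √64.0000 = 8.0000

(4.0000, 5.0000, 8.0000)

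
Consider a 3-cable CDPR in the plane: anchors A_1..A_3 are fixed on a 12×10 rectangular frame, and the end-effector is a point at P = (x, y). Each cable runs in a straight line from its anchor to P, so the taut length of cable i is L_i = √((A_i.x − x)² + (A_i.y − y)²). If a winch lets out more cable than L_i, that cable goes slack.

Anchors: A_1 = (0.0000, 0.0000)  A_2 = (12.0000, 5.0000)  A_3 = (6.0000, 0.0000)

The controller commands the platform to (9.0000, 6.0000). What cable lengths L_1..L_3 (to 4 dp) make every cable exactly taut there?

L_1: Δ = A_1−P = (-9.0000, -6.0000) → ‖Δ‖ = √117.0000 = 10.8167
L_2: Δ = A_2−P = (3.0000, -1.0000) → ‖Δ‖ = √10.0000 = 3.1623
L_3: Δ = A_3−P = (-3.0000, -6.0000) → ‖Δ‖ = √45.0000 = 6.7082

(10.8167, 3.1623, 6.7082)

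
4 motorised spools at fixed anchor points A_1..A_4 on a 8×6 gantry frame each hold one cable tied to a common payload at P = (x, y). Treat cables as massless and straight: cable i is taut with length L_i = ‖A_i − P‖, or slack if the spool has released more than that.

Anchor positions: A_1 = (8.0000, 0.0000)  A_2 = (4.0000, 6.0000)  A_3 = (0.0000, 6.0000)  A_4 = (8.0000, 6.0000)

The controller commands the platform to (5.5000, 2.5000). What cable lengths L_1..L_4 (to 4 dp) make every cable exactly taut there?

(3.5355, 3.8079, 6.5192, 4.3012)

cable 1: Δx=2.5000, Δy=-2.5000; L_1 = √(Δx²+Δy²) = 3.5355
cable 2: Δx=-1.5000, Δy=3.5000; L_2 = √(Δx²+Δy²) = 3.8079
cable 3: Δx=-5.5000, Δy=3.5000; L_3 = √(Δx²+Δy²) = 6.5192
cable 4: Δx=2.5000, Δy=3.5000; L_4 = √(Δx²+Δy²) = 4.3012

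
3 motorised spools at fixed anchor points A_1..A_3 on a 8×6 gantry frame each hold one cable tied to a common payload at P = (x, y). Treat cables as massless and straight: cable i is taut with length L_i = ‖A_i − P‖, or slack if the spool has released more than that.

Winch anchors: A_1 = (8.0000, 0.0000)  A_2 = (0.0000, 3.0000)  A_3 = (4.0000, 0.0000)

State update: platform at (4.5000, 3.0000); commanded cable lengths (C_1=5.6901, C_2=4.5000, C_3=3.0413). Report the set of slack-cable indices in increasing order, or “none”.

cable 1: L_1 = ‖A_1−P‖ = 4.6098;  C_1 = 5.6901 → slack
cable 2: L_2 = ‖A_2−P‖ = 4.5000;  C_2 = 4.5000 → taut
cable 3: L_3 = ‖A_3−P‖ = 3.0414;  C_3 = 3.0413 → taut

1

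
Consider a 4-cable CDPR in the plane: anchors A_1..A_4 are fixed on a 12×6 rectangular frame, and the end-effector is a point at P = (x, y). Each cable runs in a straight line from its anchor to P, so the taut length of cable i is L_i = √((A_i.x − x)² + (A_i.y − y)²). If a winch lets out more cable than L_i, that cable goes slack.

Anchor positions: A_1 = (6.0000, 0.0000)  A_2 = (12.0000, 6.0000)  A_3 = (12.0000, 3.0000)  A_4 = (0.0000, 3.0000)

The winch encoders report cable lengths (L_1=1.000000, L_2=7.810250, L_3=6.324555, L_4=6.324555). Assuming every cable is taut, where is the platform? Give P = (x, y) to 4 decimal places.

each cable: (A_i−P)·(A_i−P) = L_i²; let q_i = ‖A_i‖²−L_i²
q_1 = 36.0000+0.0000−1.0000 = 35.0000
row 1: -12.0000x − 12.0000y = -84.0000  (q_2=119.0000)
row 2: -12.0000x − 6.0000y = -78.0000  (q_3=113.0000)
row 3: 12.0000x − 6.0000y = 66.0000  (q_4=-31.0000)
Cramer on rows 1–2 → x = 6.0000, y = 1.0000
check cable 4: ‖A_4−P‖² = 40.0000 ≈ L_4² = 40.0000 ✓

(6.0000, 1.0000)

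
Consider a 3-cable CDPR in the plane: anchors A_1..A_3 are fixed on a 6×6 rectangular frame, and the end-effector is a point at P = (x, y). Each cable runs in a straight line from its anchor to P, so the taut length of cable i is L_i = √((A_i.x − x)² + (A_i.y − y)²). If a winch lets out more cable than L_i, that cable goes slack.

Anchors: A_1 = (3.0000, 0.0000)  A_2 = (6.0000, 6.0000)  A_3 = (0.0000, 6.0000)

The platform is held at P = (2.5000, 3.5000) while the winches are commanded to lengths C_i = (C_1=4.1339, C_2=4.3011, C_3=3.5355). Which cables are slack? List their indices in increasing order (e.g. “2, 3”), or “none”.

1

cable 1: L_1 = ‖A_1−P‖ = 3.5355;  C_1 = 4.1339 → slack
cable 2: L_2 = ‖A_2−P‖ = 4.3012;  C_2 = 4.3011 → taut
cable 3: L_3 = ‖A_3−P‖ = 3.5355;  C_3 = 3.5355 → taut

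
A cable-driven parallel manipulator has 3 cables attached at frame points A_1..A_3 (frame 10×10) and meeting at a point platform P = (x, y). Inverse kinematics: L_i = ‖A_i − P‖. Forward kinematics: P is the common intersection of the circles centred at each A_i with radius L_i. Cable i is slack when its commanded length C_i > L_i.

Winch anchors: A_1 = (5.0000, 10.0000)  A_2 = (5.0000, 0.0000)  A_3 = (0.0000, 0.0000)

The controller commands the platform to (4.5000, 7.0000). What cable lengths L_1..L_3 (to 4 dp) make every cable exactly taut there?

(3.0414, 7.0178, 8.3217)

L_1: Δ = A_1−P = (0.5000, 3.0000) → ‖Δ‖ = √9.2500 = 3.0414
L_2: Δ = A_2−P = (0.5000, -7.0000) → ‖Δ‖ = √49.2500 = 7.0178
L_3: Δ = A_3−P = (-4.5000, -7.0000) → ‖Δ‖ = √69.2500 = 8.3217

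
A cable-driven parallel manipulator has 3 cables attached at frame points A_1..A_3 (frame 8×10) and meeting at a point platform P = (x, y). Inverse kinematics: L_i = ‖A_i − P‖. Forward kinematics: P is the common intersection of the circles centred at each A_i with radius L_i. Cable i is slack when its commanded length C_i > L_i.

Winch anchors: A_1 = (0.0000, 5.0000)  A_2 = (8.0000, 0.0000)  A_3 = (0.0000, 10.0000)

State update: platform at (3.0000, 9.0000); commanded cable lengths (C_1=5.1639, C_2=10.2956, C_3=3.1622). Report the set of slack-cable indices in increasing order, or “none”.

1

i=1: geometric 5.0000 vs commanded 5.1639 ⇒ slack
i=2: geometric 10.2956 vs commanded 10.2956 ⇒ taut
i=3: geometric 3.1623 vs commanded 3.1622 ⇒ taut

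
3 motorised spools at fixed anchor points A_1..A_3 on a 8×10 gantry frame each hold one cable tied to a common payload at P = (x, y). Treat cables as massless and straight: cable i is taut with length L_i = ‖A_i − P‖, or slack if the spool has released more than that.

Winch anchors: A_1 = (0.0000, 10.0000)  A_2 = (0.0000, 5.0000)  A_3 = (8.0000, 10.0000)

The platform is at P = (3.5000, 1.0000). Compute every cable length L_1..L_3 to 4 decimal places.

(9.6566, 5.3151, 10.0623)

L_1 = √((0.0000−3.5000)² + (10.0000−1.0000)²) = 9.6566
L_2 = √((0.0000−3.5000)² + (5.0000−1.0000)²) = 5.3151
L_3 = √((8.0000−3.5000)² + (10.0000−1.0000)²) = 10.0623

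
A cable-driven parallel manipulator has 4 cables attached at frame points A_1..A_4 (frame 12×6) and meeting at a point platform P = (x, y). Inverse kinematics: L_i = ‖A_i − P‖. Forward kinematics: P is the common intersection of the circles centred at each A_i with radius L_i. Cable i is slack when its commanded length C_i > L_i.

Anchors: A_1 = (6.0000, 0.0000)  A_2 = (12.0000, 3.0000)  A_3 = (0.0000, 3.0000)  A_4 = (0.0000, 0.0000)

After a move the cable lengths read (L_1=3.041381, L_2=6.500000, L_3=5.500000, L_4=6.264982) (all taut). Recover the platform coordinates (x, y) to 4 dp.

(5.5000, 3.0000)

each cable: (A_i−P)·(A_i−P) = L_i²; let k_i = ‖A_i‖²−L_i²
k_1 = 36.0000+0.0000−9.2500 = 26.7500
row 1: -12.0000x − 6.0000y = -84.0000  (k_2=110.7500)
row 2: 12.0000x − 6.0000y = 48.0000  (k_3=-21.2500)
row 3: 12.0000x + 0.0000y = 66.0000  (k_4=-39.2500)
Cramer on rows 1–2 → x = 5.5000, y = 3.0000
check cable 4: ‖A_4−P‖² = 39.2500 ≈ L_4² = 39.2500 ✓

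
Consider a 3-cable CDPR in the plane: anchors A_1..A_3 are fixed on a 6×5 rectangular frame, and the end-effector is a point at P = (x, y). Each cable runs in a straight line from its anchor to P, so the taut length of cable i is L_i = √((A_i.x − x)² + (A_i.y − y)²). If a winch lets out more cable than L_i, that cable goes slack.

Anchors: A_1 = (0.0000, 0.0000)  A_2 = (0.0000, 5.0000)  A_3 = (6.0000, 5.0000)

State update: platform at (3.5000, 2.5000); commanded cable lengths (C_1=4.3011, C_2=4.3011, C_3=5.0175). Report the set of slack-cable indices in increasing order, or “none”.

3

cable 1: √((-3.5000)²+(-2.5000)²)=4.3012, C_1=4.3011: taut
cable 2: √((-3.5000)²+(2.5000)²)=4.3012, C_2=4.3011: taut
cable 3: √((2.5000)²+(2.5000)²)=3.5355, C_3=5.0175: slack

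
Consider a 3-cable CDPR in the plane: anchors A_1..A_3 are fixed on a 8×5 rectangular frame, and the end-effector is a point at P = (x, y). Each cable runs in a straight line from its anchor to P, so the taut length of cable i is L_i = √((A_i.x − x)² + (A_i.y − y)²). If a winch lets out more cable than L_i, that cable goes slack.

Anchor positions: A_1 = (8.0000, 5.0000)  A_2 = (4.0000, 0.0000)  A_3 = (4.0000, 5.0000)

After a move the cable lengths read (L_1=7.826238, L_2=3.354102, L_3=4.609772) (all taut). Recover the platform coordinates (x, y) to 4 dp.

(1.0000, 1.5000)

circle eqns → linear via eq_j − eq_1; set q_j = A_j·A_j − L_j²
q_1 = 64.0000+25.0000−61.2500 = 27.7500
8.0000·x + 10.0000·y = q_1−q_2 = 23.0000
8.0000·x + 0.0000·y = q_1−q_3 = 8.0000
solve first two rows → x=1.0000, y=1.5000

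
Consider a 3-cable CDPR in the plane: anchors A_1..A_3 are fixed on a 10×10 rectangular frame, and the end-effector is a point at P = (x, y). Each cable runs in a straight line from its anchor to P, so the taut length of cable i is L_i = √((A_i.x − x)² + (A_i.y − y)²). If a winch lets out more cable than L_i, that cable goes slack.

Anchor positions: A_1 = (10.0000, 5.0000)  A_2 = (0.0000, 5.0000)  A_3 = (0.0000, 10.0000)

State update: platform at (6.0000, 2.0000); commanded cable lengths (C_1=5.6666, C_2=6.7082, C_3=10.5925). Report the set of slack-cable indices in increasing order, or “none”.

i=1: geometric 5.0000 vs commanded 5.6666 ⇒ slack
i=2: geometric 6.7082 vs commanded 6.7082 ⇒ taut
i=3: geometric 10.0000 vs commanded 10.5925 ⇒ slack

1, 3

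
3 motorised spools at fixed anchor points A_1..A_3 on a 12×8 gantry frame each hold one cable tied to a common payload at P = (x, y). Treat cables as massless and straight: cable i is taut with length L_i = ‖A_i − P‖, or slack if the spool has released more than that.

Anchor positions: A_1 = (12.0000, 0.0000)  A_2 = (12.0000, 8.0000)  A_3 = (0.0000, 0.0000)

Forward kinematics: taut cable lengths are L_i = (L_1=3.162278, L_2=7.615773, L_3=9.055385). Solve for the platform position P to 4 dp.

(9.0000, 1.0000)

expand ‖A_i−P‖²=L_i² and subtract eq 1 (k_i ≔ ‖A_i‖²−L_i²)
k_1 = 144.0000+0.0000−10.0000 = 134.0000
eq1−eq2 → [0.0000  -16.0000]·P = -16.0000
eq1−eq3 → [24.0000  0.0000]·P = 216.0000
2×2 solve → P = (9.0000, 1.0000)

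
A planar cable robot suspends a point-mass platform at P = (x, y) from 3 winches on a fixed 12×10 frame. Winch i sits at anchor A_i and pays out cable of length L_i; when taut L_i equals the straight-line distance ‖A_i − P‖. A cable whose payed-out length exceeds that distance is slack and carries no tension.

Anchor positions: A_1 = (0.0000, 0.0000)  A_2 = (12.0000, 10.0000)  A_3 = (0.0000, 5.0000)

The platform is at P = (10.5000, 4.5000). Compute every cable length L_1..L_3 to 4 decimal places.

(11.4237, 5.7009, 10.5119)

L_1 = √((0.0000−10.5000)² + (0.0000−4.5000)²) = 11.4237
L_2 = √((12.0000−10.5000)² + (10.0000−4.5000)²) = 5.7009
L_3 = √((0.0000−10.5000)² + (5.0000−4.5000)²) = 10.5119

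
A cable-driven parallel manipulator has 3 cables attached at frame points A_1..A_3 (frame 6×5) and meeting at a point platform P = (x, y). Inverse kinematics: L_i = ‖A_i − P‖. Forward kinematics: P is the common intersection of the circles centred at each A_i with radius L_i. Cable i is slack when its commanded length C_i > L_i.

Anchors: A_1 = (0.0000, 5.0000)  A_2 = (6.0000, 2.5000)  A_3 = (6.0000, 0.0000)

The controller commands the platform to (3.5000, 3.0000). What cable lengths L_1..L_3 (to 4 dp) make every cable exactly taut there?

L_1 = √((0.0000−3.5000)² + (5.0000−3.0000)²) = 4.0311
L_2 = √((6.0000−3.5000)² + (2.5000−3.0000)²) = 2.5495
L_3 = √((6.0000−3.5000)² + (0.0000−3.0000)²) = 3.9051

(4.0311, 2.5495, 3.9051)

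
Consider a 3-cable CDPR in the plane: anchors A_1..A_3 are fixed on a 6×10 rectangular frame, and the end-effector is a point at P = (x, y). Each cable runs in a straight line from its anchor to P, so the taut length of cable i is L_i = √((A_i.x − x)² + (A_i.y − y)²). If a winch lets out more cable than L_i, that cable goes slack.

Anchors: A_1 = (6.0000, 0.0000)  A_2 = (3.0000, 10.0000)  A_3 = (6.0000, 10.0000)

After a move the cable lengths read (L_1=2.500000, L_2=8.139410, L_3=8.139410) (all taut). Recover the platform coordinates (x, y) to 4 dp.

circle eqns → linear via eq_j − eq_1; set k_j = A_j·A_j − L_j²
k_1 = 36.0000+0.0000−6.2500 = 29.7500
6.0000·x − 20.0000·y = k_1−k_2 = -13.0000
0.0000·x − 20.0000·y = k_1−k_3 = -40.0000
solve first two rows → x=4.5000, y=2.0000

(4.5000, 2.0000)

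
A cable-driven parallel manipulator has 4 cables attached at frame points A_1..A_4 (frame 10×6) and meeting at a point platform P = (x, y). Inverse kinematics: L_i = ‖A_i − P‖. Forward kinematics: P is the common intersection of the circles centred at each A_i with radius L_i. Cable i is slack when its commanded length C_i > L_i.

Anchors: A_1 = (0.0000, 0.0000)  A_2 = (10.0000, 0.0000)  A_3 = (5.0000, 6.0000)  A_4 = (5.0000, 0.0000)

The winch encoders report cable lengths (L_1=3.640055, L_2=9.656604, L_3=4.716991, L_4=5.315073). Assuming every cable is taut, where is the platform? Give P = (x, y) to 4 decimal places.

(1.0000, 3.5000)

circle eqns → linear via eq_j − eq_1; set k_j = A_j·A_j − L_j²
k_1 = 0.0000+0.0000−13.2500 = -13.2500
-20.0000·x + 0.0000·y = k_1−k_2 = -20.0000
-10.0000·x − 12.0000·y = k_1−k_3 = -52.0000
-10.0000·x + 0.0000·y = k_1−k_4 = -10.0000
solve first two rows → x=1.0000, y=3.5000
check cable 4: ‖A_4−P‖² = 28.2500 ≈ L_4² = 28.2500 ✓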